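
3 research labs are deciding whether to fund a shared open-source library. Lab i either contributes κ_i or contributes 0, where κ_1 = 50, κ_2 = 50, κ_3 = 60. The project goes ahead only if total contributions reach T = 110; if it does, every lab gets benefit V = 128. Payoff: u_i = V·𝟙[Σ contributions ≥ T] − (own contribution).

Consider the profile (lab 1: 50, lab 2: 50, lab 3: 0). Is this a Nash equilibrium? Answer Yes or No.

Total = 100 < 110: not provided.
Lab 1 (pledges 50, payoff -50): dropping to 0 → total 50, payoff 0. Profitable deviation.

No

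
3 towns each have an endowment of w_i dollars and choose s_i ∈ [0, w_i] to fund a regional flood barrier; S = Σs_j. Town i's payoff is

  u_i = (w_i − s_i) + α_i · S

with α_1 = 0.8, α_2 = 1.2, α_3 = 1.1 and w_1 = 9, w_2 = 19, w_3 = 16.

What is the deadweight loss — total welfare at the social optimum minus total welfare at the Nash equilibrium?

∂u_i/∂s_i = α_i − 1, so town i contributes w_i if α_i > 1, else 0.
α_i > 1 for i ∈ {2, 3}; NE contributions (0, 19, 16), S = 35.
W^NE = Σw_i − S^NE + (Σα_i)·S^NE = 44 + 2.1·35 = 117.5.
Planner: ∂(Σu_j)/∂s_i = Σα_j − 1 = 2.1 > 0, so everyone contributes w_i; S^SO = 44, W^SO = 44 + 2.1·44 = 136.4.
Deadweight loss = 18.9.

18.9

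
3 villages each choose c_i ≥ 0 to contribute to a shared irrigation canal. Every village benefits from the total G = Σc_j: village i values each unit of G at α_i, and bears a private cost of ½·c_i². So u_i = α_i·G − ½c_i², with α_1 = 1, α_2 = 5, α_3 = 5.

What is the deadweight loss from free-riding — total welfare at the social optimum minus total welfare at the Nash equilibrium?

86

Village i's FOC: ∂u_i/∂c_i = α_i − c_i = 0, so c_i* = α_i.
NE contributions = (1, 5, 5); G = 11.
W^NE = (Σα)·G − ½Σα_i² = 11² − ½·51 = 95.5.
Planner sets c_i = Σα_j = 11 for every i, so G^SO = 3·11 = 33.
W^SO = (Σα)·G^SO − ½·3·(Σα)² = (3/2)·11² = 181.5.
Deadweight loss = W^SO − W^NE = 86.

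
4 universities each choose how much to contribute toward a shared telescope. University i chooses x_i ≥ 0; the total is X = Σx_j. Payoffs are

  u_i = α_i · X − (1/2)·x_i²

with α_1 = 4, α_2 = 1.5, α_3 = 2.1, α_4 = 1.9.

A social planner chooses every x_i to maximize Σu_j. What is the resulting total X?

Planner FOC: ∂(Σu_j)/∂x_i = (Σα_j) − x_i = 0, so x_i^SO = Σα_j = 9.5 for every i; X^SO = 38.

38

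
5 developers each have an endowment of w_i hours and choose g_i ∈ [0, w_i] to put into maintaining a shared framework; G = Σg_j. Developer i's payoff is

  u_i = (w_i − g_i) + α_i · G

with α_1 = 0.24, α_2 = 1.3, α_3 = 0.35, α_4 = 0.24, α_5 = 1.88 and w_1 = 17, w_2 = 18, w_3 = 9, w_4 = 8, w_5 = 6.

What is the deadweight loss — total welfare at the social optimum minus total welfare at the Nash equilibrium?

∂u_i/∂g_i = α_i − 1, so developer i contributes w_i if α_i > 1, else 0.
α_i > 1 for i ∈ {2, 5}; NE contributions (0, 18, 0, 0, 6), G = 24.
W^NE = Σw_i − G^NE + (Σα_i)·G^NE = 58 + 3.01·24 = 130.24.
Planner: ∂(Σu_j)/∂g_i = Σα_j − 1 = 3.01 > 0, so everyone contributes w_i; G^SO = 58, W^SO = 58 + 3.01·58 = 232.58.
Deadweight loss = 102.34.

102.34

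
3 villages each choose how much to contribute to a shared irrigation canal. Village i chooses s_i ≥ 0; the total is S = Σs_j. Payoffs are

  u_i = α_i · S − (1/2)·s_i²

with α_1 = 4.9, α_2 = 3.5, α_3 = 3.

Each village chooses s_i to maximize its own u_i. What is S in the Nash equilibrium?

11.4

Village i's FOC: ∂u_i/∂s_i = α_i − s_i = 0, so s_i* = α_i.
NE contributions = (4.9, 3.5, 3); S = 11.4.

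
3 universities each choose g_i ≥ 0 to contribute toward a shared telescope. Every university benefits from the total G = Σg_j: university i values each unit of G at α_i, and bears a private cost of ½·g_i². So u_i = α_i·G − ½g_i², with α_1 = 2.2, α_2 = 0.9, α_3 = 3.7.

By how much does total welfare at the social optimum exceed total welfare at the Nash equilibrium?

32.79

University i's FOC: ∂u_i/∂g_i = α_i − g_i = 0, so g_i* = α_i.
NE contributions = (2.2, 0.9, 3.7); G = 6.8.
W^NE = (Σα)·G − ½Σα_i² = 6.8² − ½·19.34 = 36.57.
Planner sets g_i = Σα_j = 6.8 for every i, so G^SO = 3·6.8 = 20.4.
W^SO = (Σα)·G^SO − ½·3·(Σα)² = (3/2)·6.8² = 69.36.
Deadweight loss = W^SO − W^NE = 32.79.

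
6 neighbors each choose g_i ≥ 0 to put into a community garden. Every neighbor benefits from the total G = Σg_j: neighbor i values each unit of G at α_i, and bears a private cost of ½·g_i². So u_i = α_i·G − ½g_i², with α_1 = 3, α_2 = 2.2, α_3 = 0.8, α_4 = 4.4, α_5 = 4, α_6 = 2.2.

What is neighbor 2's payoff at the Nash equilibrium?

34.1

Neighbor i's FOC: ∂u_i/∂g_i = α_i − g_i = 0, so g_i* = α_i.
NE contributions = (3, 2.2, 0.8, 4.4, 4, 2.2); G = 16.6.
u_2 = α_2·G − ½·(g_2)² = 2.2·16.6 − ½·2.2² = 34.1.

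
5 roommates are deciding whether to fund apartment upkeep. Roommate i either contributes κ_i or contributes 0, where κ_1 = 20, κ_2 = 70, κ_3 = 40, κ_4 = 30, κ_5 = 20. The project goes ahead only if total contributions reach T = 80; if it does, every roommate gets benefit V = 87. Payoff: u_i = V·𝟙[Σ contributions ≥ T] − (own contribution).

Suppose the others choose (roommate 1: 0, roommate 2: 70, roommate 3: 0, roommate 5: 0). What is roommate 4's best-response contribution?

Others' total = 70. Contributing 30 brings total to 100 ≥ 80: gain V − κ_4 = 57.
Best response: 30.

30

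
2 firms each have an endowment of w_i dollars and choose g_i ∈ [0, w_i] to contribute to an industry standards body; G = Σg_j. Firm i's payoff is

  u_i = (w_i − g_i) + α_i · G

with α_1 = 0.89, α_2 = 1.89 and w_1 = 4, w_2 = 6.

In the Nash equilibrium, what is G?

∂u_i/∂g_i = α_i − 1, so firm i contributes w_i if α_i > 1, else 0.
α_i > 1 for i ∈ {2}; NE contributions (0, 6), G = 6.

6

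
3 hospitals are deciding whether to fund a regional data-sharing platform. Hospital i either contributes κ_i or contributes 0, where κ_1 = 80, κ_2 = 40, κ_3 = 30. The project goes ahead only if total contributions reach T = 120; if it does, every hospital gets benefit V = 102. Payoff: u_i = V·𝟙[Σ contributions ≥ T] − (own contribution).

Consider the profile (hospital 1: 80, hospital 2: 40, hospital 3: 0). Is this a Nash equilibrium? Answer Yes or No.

Total = 120 ≥ 120: provided.
Hospital 1 (pledges 80, payoff 22): dropping to 0 → total 40, payoff 0. No gain.
Hospital 2 (pledges 40, payoff 62): dropping to 0 → total 80, payoff 0. No gain.
Hospital 3 (pledges 0, payoff 102): pledging 30 → total 150, payoff 72. No gain.

Yes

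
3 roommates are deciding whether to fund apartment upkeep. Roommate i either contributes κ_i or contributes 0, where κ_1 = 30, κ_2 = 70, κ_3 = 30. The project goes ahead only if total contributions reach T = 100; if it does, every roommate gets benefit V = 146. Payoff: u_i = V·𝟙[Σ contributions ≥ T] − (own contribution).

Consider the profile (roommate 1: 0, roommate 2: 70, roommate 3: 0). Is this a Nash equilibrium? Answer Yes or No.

Total = 70 < 100: not provided.
Roommate 1 (pledges 0, payoff 0): pledging 30 → total 100, payoff 116. Profitable deviation.

No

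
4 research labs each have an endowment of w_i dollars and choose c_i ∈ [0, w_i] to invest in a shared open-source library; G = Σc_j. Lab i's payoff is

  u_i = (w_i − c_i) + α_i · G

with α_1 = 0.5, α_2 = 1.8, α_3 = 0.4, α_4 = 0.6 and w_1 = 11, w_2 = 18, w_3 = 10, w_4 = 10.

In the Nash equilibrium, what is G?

∂u_i/∂c_i = α_i − 1, so lab i contributes w_i if α_i > 1, else 0.
α_i > 1 for i ∈ {2}; NE contributions (0, 18, 0, 0), G = 18.

18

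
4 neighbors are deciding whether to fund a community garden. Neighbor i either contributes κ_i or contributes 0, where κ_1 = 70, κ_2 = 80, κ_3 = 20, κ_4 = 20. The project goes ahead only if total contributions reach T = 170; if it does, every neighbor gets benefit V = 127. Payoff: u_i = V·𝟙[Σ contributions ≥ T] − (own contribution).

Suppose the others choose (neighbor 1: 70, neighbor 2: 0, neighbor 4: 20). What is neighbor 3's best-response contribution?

0

Others' total = 90. Even contributing 20 gives 110 < 170: no benefit either way.
Best response: 0.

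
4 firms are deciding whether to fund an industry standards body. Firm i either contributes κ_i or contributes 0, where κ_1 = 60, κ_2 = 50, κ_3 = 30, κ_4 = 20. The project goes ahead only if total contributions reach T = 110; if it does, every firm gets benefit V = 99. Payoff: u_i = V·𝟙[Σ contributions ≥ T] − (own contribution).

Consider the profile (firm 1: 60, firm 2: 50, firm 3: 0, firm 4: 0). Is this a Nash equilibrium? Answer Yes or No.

Total = 110 ≥ 110: provided.
Firm 1 (pledges 60, payoff 39): dropping to 0 → total 50, payoff 0. No gain.
Firm 2 (pledges 50, payoff 49): dropping to 0 → total 60, payoff 0. No gain.
Firm 3 (pledges 0, payoff 99): pledging 30 → total 140, payoff 69. No gain.
Firm 4 (pledges 0, payoff 99): pledging 20 → total 130, payoff 79. No gain.

Yes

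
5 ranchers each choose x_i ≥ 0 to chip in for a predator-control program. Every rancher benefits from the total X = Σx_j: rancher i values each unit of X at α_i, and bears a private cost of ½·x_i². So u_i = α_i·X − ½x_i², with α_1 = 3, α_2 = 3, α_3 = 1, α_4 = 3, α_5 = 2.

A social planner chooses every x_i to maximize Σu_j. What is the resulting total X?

Planner FOC: ∂(Σu_j)/∂x_i = (Σα_j) − x_i = 0, so x_i^SO = Σα_j = 12 for every i; X^SO = 60.

60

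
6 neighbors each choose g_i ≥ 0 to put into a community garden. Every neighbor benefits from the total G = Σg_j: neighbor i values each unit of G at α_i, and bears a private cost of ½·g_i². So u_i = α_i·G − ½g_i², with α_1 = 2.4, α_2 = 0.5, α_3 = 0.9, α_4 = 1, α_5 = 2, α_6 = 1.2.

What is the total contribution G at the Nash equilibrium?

Neighbor i's FOC: ∂u_i/∂g_i = α_i − g_i = 0, so g_i* = α_i.
NE contributions = (2.4, 0.5, 0.9, 1, 2, 1.2); G = 8.

8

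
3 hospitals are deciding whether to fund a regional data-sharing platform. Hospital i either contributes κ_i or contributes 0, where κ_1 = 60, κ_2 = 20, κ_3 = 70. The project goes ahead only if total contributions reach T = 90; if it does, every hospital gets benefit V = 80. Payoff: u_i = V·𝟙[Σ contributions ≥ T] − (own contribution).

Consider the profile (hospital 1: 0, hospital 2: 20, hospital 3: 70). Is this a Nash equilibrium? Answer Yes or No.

Total = 90 ≥ 90: provided.
Hospital 1 (pledges 0, payoff 80): pledging 60 → total 150, payoff 20. No gain.
Hospital 2 (pledges 20, payoff 60): dropping to 0 → total 70, payoff 0. No gain.
Hospital 3 (pledges 70, payoff 10): dropping to 0 → total 20, payoff 0. No gain.

Yes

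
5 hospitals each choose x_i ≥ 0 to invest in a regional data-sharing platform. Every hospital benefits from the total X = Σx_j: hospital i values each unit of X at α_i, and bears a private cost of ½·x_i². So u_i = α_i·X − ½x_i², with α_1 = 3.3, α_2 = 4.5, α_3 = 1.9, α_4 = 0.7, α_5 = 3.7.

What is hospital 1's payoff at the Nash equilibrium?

41.085

Hospital i's FOC: ∂u_i/∂x_i = α_i − x_i = 0, so x_i* = α_i.
NE contributions = (3.3, 4.5, 1.9, 0.7, 3.7); X = 14.1.
u_1 = α_1·X − ½·(x_1)² = 3.3·14.1 − ½·3.3² = 41.085.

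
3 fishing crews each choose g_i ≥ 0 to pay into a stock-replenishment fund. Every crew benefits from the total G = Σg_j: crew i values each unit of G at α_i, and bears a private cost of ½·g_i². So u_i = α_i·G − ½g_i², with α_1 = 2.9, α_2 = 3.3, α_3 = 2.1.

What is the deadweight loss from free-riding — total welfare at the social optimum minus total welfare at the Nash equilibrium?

Crew i's FOC: ∂u_i/∂g_i = α_i − g_i = 0, so g_i* = α_i.
NE contributions = (2.9, 3.3, 2.1); G = 8.3.
W^NE = (Σα)·G − ½Σα_i² = 8.3² − ½·23.71 = 57.035.
Planner sets g_i = Σα_j = 8.3 for every i, so G^SO = 3·8.3 = 24.9.
W^SO = (Σα)·G^SO − ½·3·(Σα)² = (3/2)·8.3² = 103.335.
Deadweight loss = W^SO − W^NE = 46.3.

46.3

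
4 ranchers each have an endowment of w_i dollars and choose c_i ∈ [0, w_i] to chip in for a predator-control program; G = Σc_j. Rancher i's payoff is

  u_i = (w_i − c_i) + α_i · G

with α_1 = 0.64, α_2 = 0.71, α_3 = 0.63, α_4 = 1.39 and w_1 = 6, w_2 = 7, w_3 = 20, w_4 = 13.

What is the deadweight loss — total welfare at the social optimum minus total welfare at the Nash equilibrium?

78.21

∂u_i/∂c_i = α_i − 1, so rancher i contributes w_i if α_i > 1, else 0.
α_i > 1 for i ∈ {4}; NE contributions (0, 0, 0, 13), G = 13.
W^NE = Σw_i − G^NE + (Σα_i)·G^NE = 46 + 2.37·13 = 76.81.
Planner: ∂(Σu_j)/∂c_i = Σα_j − 1 = 2.37 > 0, so everyone contributes w_i; G^SO = 46, W^SO = 46 + 2.37·46 = 155.02.
Deadweight loss = 78.21.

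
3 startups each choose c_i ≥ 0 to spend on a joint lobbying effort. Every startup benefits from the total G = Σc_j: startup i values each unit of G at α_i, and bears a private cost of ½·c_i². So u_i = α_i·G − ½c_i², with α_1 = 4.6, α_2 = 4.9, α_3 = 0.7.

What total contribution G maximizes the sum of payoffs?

Planner FOC: ∂(Σu_j)/∂c_i = (Σα_j) − c_i = 0, so c_i^SO = Σα_j = 10.2 for every i; G^SO = 30.6.

30.6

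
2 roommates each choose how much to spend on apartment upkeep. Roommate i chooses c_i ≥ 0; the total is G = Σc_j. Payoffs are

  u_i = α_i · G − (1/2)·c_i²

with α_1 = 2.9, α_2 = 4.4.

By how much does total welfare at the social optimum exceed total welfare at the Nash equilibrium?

13.885

Roommate i's FOC: ∂u_i/∂c_i = α_i − c_i = 0, so c_i* = α_i.
NE contributions = (2.9, 4.4); G = 7.3.
W^NE = (Σα)·G − ½Σα_i² = 7.3² − ½·27.77 = 39.405.
Planner sets c_i = Σα_j = 7.3 for every i, so G^SO = 2·7.3 = 14.6.
W^SO = (Σα)·G^SO − ½·2·(Σα)² = (2/2)·7.3² = 53.29.
Deadweight loss = W^SO − W^NE = 13.885.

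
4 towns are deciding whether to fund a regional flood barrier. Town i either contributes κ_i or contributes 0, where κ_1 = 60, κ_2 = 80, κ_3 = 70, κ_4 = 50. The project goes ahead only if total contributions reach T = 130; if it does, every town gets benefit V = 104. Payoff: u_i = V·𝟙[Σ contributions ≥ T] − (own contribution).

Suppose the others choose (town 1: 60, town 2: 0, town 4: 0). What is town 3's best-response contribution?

70

Others' total = 60. Contributing 70 brings total to 130 ≥ 130: gain V − κ_3 = 34.
Best response: 70.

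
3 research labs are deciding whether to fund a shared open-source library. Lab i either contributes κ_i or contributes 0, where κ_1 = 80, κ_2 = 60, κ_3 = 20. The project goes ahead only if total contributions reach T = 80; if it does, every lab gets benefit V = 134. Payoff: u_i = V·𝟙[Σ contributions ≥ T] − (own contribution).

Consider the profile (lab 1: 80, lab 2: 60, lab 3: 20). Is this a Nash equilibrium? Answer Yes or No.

No

Total = 160 ≥ 80: provided.
Lab 1 (pledges 80, payoff 54): dropping to 0 → total 80, payoff 134. Profitable deviation.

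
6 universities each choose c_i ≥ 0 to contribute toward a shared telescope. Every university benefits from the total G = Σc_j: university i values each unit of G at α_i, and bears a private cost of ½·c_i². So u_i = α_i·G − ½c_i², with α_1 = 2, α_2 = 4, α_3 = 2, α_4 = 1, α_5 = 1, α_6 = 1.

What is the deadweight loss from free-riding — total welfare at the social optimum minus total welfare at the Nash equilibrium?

University i's FOC: ∂u_i/∂c_i = α_i − c_i = 0, so c_i* = α_i.
NE contributions = (2, 4, 2, 1, 1, 1); G = 11.
W^NE = (Σα)·G − ½Σα_i² = 11² − ½·27 = 107.5.
Planner sets c_i = Σα_j = 11 for every i, so G^SO = 6·11 = 66.
W^SO = (Σα)·G^SO − ½·6·(Σα)² = (6/2)·11² = 363.
Deadweight loss = W^SO − W^NE = 255.5.

255.5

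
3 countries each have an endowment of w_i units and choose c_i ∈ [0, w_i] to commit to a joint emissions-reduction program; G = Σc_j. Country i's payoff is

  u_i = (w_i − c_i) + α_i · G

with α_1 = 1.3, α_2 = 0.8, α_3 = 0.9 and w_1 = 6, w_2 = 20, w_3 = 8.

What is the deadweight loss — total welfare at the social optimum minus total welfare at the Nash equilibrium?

∂u_i/∂c_i = α_i − 1, so country i contributes w_i if α_i > 1, else 0.
α_i > 1 for i ∈ {1}; NE contributions (6, 0, 0), G = 6.
W^NE = Σw_i − G^NE + (Σα_i)·G^NE = 34 + 2·6 = 46.
Planner: ∂(Σu_j)/∂c_i = Σα_j − 1 = 2 > 0, so everyone contributes w_i; G^SO = 34, W^SO = 34 + 2·34 = 102.
Deadweight loss = 56.

56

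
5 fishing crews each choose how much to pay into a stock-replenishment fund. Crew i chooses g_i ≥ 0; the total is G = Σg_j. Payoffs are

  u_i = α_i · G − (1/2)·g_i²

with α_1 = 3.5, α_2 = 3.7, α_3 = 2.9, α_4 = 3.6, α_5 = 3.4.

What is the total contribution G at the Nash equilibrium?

Crew i's FOC: ∂u_i/∂g_i = α_i − g_i = 0, so g_i* = α_i.
NE contributions = (3.5, 3.7, 2.9, 3.6, 3.4); G = 17.1.

17.1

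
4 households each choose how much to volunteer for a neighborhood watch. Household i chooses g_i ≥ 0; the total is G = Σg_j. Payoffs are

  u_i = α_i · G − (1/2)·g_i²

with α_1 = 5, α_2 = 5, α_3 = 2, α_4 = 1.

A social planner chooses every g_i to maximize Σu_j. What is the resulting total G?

52

Planner FOC: ∂(Σu_j)/∂g_i = (Σα_j) − g_i = 0, so g_i^SO = Σα_j = 13 for every i; G^SO = 52.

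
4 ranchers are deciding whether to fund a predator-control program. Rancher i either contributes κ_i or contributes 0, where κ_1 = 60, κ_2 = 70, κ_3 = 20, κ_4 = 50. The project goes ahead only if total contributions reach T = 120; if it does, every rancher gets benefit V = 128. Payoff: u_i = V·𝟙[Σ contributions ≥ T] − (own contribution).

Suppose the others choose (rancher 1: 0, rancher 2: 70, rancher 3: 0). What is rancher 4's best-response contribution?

Others' total = 70. Contributing 50 brings total to 120 ≥ 120: gain V − κ_4 = 78.
Best response: 50.

50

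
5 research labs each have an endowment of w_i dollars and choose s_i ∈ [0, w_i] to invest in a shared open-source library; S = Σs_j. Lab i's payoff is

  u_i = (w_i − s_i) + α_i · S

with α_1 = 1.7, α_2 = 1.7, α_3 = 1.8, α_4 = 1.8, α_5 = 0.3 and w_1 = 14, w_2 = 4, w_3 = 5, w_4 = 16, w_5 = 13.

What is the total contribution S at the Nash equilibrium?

39

∂u_i/∂s_i = α_i − 1, so lab i contributes w_i if α_i > 1, else 0.
α_i > 1 for i ∈ {1, 2, 3, 4}; NE contributions (14, 4, 5, 16, 0), S = 39.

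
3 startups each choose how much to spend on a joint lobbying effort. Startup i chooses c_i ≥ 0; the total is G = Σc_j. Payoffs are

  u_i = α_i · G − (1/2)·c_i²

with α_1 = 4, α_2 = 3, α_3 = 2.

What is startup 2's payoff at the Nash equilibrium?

Startup i's FOC: ∂u_i/∂c_i = α_i − c_i = 0, so c_i* = α_i.
NE contributions = (4, 3, 2); G = 9.
u_2 = α_2·G − ½·(c_2)² = 3·9 − ½·3² = 22.5.

22.5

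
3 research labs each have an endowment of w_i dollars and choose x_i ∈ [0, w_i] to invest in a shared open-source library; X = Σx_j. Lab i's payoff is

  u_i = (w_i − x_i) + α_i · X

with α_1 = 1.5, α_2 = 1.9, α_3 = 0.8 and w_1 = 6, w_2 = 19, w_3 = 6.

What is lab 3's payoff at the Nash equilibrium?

∂u_i/∂x_i = α_i − 1, so lab i contributes w_i if α_i > 1, else 0.
α_i > 1 for i ∈ {1, 2}; NE contributions (6, 19, 0), X = 25.
u_3 = (6 − 0) + 0.8·25 = 26.

26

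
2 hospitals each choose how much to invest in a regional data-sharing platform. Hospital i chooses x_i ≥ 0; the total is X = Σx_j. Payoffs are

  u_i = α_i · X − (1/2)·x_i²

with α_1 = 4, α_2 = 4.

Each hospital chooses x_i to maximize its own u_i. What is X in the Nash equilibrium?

8

Hospital i's FOC: ∂u_i/∂x_i = α_i − x_i = 0, so x_i* = α_i.
NE contributions = (4, 4); X = 8.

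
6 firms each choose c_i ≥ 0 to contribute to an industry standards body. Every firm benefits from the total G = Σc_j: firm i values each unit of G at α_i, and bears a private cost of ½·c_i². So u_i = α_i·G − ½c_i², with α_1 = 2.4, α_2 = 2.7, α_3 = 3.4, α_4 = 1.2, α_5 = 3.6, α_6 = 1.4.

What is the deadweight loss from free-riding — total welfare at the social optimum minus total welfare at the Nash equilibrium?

Firm i's FOC: ∂u_i/∂c_i = α_i − c_i = 0, so c_i* = α_i.
NE contributions = (2.4, 2.7, 3.4, 1.2, 3.6, 1.4); G = 14.7.
W^NE = (Σα)·G − ½Σα_i² = 14.7² − ½·40.97 = 195.605.
Planner sets c_i = Σα_j = 14.7 for every i, so G^SO = 6·14.7 = 88.2.
W^SO = (Σα)·G^SO − ½·6·(Σα)² = (6/2)·14.7² = 648.27.
Deadweight loss = W^SO − W^NE = 452.665.

452.665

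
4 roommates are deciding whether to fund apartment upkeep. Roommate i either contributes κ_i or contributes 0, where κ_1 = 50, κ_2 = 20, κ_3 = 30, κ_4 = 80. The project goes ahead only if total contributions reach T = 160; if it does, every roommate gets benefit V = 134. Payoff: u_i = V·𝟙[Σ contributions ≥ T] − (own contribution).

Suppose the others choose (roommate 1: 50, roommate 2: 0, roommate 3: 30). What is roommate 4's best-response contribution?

80

Others' total = 80. Contributing 80 brings total to 160 ≥ 160: gain V − κ_4 = 54.
Best response: 80.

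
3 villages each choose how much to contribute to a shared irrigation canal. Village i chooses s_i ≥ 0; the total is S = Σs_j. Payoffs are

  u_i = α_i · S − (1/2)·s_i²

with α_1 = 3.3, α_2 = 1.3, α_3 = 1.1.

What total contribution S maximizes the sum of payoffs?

Planner FOC: ∂(Σu_j)/∂s_i = (Σα_j) − s_i = 0, so s_i^SO = Σα_j = 5.7 for every i; S^SO = 17.1.

17.1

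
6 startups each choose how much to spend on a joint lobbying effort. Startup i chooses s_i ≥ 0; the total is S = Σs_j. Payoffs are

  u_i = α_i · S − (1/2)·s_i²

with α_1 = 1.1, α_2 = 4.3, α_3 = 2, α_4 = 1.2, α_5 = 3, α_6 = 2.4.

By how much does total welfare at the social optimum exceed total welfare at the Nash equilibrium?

Startup i's FOC: ∂u_i/∂s_i = α_i − s_i = 0, so s_i* = α_i.
NE contributions = (1.1, 4.3, 2, 1.2, 3, 2.4); S = 14.
W^NE = (Σα)·S − ½Σα_i² = 14² − ½·39.9 = 176.05.
Planner sets s_i = Σα_j = 14 for every i, so S^SO = 6·14 = 84.
W^SO = (Σα)·S^SO − ½·6·(Σα)² = (6/2)·14² = 588.
Deadweight loss = W^SO − W^NE = 411.95.

411.95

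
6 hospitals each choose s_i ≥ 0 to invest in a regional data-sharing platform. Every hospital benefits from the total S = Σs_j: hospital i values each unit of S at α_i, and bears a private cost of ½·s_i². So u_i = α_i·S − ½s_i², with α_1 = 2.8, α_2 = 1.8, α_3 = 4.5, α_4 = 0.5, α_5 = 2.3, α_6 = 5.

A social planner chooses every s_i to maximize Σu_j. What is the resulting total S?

101.4

Planner FOC: ∂(Σu_j)/∂s_i = (Σα_j) − s_i = 0, so s_i^SO = Σα_j = 16.9 for every i; S^SO = 101.4.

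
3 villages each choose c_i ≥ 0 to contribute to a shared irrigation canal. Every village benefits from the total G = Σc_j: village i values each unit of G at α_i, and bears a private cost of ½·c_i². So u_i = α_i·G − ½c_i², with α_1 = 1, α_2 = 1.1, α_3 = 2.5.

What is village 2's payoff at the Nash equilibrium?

Village i's FOC: ∂u_i/∂c_i = α_i − c_i = 0, so c_i* = α_i.
NE contributions = (1, 1.1, 2.5); G = 4.6.
u_2 = α_2·G − ½·(c_2)² = 1.1·4.6 − ½·1.1² = 4.455.

4.455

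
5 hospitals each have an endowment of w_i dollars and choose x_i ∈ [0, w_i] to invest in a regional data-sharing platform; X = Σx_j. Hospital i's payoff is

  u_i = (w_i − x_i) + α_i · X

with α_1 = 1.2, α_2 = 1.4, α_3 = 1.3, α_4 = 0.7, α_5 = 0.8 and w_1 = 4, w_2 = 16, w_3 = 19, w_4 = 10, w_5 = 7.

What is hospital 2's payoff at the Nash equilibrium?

∂u_i/∂x_i = α_i − 1, so hospital i contributes w_i if α_i > 1, else 0.
α_i > 1 for i ∈ {1, 2, 3}; NE contributions (4, 16, 19, 0, 0), X = 39.
u_2 = (16 − 16) + 1.4·39 = 54.6.

54.6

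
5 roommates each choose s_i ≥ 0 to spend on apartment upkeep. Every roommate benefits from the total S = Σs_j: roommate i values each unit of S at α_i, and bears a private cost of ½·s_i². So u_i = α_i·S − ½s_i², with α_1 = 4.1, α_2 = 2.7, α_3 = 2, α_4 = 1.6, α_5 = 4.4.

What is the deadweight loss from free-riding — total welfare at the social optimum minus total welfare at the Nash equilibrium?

Roommate i's FOC: ∂u_i/∂s_i = α_i − s_i = 0, so s_i* = α_i.
NE contributions = (4.1, 2.7, 2, 1.6, 4.4); S = 14.8.
W^NE = (Σα)·S − ½Σα_i² = 14.8² − ½·50.02 = 194.03.
Planner sets s_i = Σα_j = 14.8 for every i, so S^SO = 5·14.8 = 74.
W^SO = (Σα)·S^SO − ½·5·(Σα)² = (5/2)·14.8² = 547.6.
Deadweight loss = W^SO − W^NE = 353.57.

353.57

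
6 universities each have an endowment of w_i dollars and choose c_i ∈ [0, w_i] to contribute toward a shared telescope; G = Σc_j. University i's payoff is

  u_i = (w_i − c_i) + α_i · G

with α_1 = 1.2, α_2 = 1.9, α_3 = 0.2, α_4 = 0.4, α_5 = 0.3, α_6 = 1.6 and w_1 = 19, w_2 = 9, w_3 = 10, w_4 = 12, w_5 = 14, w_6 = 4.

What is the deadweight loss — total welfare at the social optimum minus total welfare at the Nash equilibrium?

165.6

∂u_i/∂c_i = α_i − 1, so university i contributes w_i if α_i > 1, else 0.
α_i > 1 for i ∈ {1, 2, 6}; NE contributions (19, 9, 0, 0, 0, 4), G = 32.
W^NE = Σw_i − G^NE + (Σα_i)·G^NE = 68 + 4.6·32 = 215.2.
Planner: ∂(Σu_j)/∂c_i = Σα_j − 1 = 4.6 > 0, so everyone contributes w_i; G^SO = 68, W^SO = 68 + 4.6·68 = 380.8.
Deadweight loss = 165.6.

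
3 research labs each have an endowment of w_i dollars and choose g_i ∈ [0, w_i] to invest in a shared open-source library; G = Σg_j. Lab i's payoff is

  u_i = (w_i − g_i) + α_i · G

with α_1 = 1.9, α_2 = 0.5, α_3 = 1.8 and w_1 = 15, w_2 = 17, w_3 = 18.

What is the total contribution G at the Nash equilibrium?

33

∂u_i/∂g_i = α_i − 1, so lab i contributes w_i if α_i > 1, else 0.
α_i > 1 for i ∈ {1, 3}; NE contributions (15, 0, 18), G = 33.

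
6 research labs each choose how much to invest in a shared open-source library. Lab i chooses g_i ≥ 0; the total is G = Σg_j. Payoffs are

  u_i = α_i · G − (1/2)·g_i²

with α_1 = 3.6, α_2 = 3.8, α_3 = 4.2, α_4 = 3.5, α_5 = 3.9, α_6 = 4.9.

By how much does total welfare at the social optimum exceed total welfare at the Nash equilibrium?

1190.675

Lab i's FOC: ∂u_i/∂g_i = α_i − g_i = 0, so g_i* = α_i.
NE contributions = (3.6, 3.8, 4.2, 3.5, 3.9, 4.9); G = 23.9.
W^NE = (Σα)·G − ½Σα_i² = 23.9² − ½·96.51 = 522.955.
Planner sets g_i = Σα_j = 23.9 for every i, so G^SO = 6·23.9 = 143.4.
W^SO = (Σα)·G^SO − ½·6·(Σα)² = (6/2)·23.9² = 1713.63.
Deadweight loss = W^SO − W^NE = 1190.675.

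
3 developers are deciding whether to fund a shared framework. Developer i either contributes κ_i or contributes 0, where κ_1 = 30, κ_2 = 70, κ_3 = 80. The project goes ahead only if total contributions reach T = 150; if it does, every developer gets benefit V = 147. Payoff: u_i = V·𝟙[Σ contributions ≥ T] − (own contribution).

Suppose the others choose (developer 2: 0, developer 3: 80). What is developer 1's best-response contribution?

0

Others' total = 80. Even contributing 30 gives 110 < 150: no benefit either way.
Best response: 0.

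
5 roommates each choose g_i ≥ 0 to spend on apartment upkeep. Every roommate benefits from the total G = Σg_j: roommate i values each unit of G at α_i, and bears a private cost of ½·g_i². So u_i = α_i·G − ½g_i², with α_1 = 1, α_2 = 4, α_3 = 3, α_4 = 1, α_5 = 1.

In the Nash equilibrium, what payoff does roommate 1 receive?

Roommate i's FOC: ∂u_i/∂g_i = α_i − g_i = 0, so g_i* = α_i.
NE contributions = (1, 4, 3, 1, 1); G = 10.
u_1 = α_1·G − ½·(g_1)² = 1·10 − ½·1² = 9.5.

9.5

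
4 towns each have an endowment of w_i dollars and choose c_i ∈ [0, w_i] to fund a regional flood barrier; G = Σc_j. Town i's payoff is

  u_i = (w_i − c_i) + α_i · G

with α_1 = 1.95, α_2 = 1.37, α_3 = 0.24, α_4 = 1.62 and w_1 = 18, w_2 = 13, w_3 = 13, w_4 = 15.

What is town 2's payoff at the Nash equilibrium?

63.02

∂u_i/∂c_i = α_i − 1, so town i contributes w_i if α_i > 1, else 0.
α_i > 1 for i ∈ {1, 2, 4}; NE contributions (18, 13, 0, 15), G = 46.
u_2 = (13 − 13) + 1.37·46 = 63.02.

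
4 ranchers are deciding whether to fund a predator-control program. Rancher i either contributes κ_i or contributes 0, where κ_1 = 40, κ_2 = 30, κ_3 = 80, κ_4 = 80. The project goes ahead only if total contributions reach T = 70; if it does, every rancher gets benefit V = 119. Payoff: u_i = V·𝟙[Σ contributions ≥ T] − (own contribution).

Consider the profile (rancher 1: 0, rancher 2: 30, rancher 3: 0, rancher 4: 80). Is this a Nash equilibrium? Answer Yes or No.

Total = 110 ≥ 70: provided.
Rancher 1 (pledges 0, payoff 119): pledging 40 → total 150, payoff 79. No gain.
Rancher 2 (pledges 30, payoff 89): dropping to 0 → total 80, payoff 119. Profitable deviation.

No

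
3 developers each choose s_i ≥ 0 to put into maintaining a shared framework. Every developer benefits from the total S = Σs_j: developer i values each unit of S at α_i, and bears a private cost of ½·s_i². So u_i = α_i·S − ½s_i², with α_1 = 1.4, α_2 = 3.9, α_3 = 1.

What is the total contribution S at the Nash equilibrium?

Developer i's FOC: ∂u_i/∂s_i = α_i − s_i = 0, so s_i* = α_i.
NE contributions = (1.4, 3.9, 1); S = 6.3.

6.3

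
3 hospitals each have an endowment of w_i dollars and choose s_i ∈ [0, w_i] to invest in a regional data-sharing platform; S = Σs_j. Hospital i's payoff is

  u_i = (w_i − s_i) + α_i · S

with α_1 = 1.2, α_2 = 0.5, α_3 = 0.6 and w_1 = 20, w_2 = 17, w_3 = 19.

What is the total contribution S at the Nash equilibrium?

∂u_i/∂s_i = α_i − 1, so hospital i contributes w_i if α_i > 1, else 0.
α_i > 1 for i ∈ {1}; NE contributions (20, 0, 0), S = 20.

20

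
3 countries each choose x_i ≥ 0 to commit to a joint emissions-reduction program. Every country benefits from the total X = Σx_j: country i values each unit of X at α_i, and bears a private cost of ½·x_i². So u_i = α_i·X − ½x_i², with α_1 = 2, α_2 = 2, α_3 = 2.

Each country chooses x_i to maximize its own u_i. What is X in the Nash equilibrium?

6

Country i's FOC: ∂u_i/∂x_i = α_i − x_i = 0, so x_i* = α_i.
NE contributions = (2, 2, 2); X = 6.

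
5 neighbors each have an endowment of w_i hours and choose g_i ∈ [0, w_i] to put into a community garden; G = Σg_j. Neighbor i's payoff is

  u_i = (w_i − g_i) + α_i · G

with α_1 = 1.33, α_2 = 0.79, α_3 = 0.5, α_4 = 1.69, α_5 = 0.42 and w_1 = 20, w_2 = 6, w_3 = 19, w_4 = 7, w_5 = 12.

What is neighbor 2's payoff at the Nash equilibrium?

27.33

∂u_i/∂g_i = α_i − 1, so neighbor i contributes w_i if α_i > 1, else 0.
α_i > 1 for i ∈ {1, 4}; NE contributions (20, 0, 0, 7, 0), G = 27.
u_2 = (6 − 0) + 0.79·27 = 27.33.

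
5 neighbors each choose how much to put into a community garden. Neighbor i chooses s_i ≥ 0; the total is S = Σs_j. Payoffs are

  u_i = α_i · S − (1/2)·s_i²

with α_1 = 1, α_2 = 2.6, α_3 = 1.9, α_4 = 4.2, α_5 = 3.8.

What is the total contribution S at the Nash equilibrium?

Neighbor i's FOC: ∂u_i/∂s_i = α_i − s_i = 0, so s_i* = α_i.
NE contributions = (1, 2.6, 1.9, 4.2, 3.8); S = 13.5.

13.5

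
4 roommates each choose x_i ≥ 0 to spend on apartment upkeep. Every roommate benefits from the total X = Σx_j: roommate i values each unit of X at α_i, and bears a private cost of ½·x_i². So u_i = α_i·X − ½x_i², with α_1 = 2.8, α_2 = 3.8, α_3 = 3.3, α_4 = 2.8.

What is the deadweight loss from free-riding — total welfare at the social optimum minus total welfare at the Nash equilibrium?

181.795

Roommate i's FOC: ∂u_i/∂x_i = α_i − x_i = 0, so x_i* = α_i.
NE contributions = (2.8, 3.8, 3.3, 2.8); X = 12.7.
W^NE = (Σα)·X − ½Σα_i² = 12.7² − ½·41.01 = 140.785.
Planner sets x_i = Σα_j = 12.7 for every i, so X^SO = 4·12.7 = 50.8.
W^SO = (Σα)·X^SO − ½·4·(Σα)² = (4/2)·12.7² = 322.58.
Deadweight loss = W^SO − W^NE = 181.795.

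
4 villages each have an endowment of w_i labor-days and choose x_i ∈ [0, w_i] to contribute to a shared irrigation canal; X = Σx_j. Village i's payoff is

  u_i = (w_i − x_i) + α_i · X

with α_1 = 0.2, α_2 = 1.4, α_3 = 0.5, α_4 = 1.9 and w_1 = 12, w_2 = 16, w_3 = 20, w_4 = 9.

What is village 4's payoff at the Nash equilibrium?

47.5

∂u_i/∂x_i = α_i − 1, so village i contributes w_i if α_i > 1, else 0.
α_i > 1 for i ∈ {2, 4}; NE contributions (0, 16, 0, 9), X = 25.
u_4 = (9 − 9) + 1.9·25 = 47.5.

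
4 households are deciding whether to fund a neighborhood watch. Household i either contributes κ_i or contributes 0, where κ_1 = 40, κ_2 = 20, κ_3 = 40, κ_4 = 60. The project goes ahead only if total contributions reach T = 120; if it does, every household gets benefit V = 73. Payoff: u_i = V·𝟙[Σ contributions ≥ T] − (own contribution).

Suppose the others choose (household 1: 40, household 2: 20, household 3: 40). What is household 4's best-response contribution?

60

Others' total = 100. Contributing 60 brings total to 160 ≥ 120: gain V − κ_4 = 13.
Best response: 60.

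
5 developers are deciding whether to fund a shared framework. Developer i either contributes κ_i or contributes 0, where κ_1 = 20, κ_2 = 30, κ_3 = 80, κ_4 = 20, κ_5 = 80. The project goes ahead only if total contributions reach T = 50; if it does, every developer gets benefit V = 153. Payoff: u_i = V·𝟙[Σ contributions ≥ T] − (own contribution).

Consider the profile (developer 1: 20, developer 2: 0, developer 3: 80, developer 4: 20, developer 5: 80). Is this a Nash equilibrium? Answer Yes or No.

Total = 200 ≥ 50: provided.
Developer 1 (pledges 20, payoff 133): dropping to 0 → total 180, payoff 153. Profitable deviation.

No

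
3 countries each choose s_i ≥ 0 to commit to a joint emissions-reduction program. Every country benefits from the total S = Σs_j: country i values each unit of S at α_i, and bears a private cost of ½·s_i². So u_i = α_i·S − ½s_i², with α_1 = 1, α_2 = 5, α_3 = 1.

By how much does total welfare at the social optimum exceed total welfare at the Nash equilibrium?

Country i's FOC: ∂u_i/∂s_i = α_i − s_i = 0, so s_i* = α_i.
NE contributions = (1, 5, 1); S = 7.
W^NE = (Σα)·S − ½Σα_i² = 7² − ½·27 = 35.5.
Planner sets s_i = Σα_j = 7 for every i, so S^SO = 3·7 = 21.
W^SO = (Σα)·S^SO − ½·3·(Σα)² = (3/2)·7² = 73.5.
Deadweight loss = W^SO − W^NE = 38.

38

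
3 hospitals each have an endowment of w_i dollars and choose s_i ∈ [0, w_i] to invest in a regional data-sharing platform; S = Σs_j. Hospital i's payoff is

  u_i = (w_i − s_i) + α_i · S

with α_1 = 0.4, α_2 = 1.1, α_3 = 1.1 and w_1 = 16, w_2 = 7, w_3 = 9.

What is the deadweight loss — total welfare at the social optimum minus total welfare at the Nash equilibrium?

25.6

∂u_i/∂s_i = α_i − 1, so hospital i contributes w_i if α_i > 1, else 0.
α_i > 1 for i ∈ {2, 3}; NE contributions (0, 7, 9), S = 16.
W^NE = Σw_i − S^NE + (Σα_i)·S^NE = 32 + 1.6·16 = 57.6.
Planner: ∂(Σu_j)/∂s_i = Σα_j − 1 = 1.6 > 0, so everyone contributes w_i; S^SO = 32, W^SO = 32 + 1.6·32 = 83.2.
Deadweight loss = 25.6.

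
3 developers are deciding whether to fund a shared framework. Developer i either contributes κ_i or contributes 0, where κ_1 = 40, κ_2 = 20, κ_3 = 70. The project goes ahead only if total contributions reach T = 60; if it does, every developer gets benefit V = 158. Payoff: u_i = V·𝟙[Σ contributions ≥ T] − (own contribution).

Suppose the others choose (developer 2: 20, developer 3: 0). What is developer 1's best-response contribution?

Others' total = 20. Contributing 40 brings total to 60 ≥ 60: gain V − κ_1 = 118.
Best response: 40.

40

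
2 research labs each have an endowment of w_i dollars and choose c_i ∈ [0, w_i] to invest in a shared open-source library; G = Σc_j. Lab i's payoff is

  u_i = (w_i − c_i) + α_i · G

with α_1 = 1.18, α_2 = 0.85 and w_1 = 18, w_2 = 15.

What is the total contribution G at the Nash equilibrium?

18

∂u_i/∂c_i = α_i − 1, so lab i contributes w_i if α_i > 1, else 0.
α_i > 1 for i ∈ {1}; NE contributions (18, 0), G = 18.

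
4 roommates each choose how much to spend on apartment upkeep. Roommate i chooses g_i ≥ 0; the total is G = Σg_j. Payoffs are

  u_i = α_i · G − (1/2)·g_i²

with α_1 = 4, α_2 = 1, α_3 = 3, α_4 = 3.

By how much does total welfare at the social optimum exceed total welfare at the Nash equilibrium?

138.5

Roommate i's FOC: ∂u_i/∂g_i = α_i − g_i = 0, so g_i* = α_i.
NE contributions = (4, 1, 3, 3); G = 11.
W^NE = (Σα)·G − ½Σα_i² = 11² − ½·35 = 103.5.
Planner sets g_i = Σα_j = 11 for every i, so G^SO = 4·11 = 44.
W^SO = (Σα)·G^SO − ½·4·(Σα)² = (4/2)·11² = 242.
Deadweight loss = W^SO − W^NE = 138.5.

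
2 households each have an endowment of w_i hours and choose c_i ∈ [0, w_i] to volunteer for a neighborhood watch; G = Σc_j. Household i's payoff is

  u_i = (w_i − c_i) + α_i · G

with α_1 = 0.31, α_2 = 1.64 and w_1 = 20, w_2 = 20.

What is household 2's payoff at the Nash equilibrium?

∂u_i/∂c_i = α_i − 1, so household i contributes w_i if α_i > 1, else 0.
α_i > 1 for i ∈ {2}; NE contributions (0, 20), G = 20.
u_2 = (20 − 20) + 1.64·20 = 32.8.

32.8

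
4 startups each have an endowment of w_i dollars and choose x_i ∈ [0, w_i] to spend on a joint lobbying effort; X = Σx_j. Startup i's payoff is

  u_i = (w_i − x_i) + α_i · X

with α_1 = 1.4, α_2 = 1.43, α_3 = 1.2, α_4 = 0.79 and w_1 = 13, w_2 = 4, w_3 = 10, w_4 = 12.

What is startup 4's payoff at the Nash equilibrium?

∂u_i/∂x_i = α_i − 1, so startup i contributes w_i if α_i > 1, else 0.
α_i > 1 for i ∈ {1, 2, 3}; NE contributions (13, 4, 10, 0), X = 27.
u_4 = (12 − 0) + 0.79·27 = 33.33.

33.33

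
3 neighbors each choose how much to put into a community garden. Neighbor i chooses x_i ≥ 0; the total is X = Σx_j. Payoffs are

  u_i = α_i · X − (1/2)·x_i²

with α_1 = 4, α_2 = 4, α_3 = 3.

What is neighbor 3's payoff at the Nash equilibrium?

Neighbor i's FOC: ∂u_i/∂x_i = α_i − x_i = 0, so x_i* = α_i.
NE contributions = (4, 4, 3); X = 11.
u_3 = α_3·X − ½·(x_3)² = 3·11 − ½·3² = 28.5.

28.5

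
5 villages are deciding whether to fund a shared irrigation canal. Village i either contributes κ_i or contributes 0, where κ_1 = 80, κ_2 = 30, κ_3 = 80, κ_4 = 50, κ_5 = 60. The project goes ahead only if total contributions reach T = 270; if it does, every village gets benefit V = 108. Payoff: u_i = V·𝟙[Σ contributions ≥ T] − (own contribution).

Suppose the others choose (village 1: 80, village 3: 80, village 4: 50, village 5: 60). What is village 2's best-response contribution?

0

Others' total = 270 ≥ 270; contributing adds cost 30 for no extra benefit.
Best response: 0.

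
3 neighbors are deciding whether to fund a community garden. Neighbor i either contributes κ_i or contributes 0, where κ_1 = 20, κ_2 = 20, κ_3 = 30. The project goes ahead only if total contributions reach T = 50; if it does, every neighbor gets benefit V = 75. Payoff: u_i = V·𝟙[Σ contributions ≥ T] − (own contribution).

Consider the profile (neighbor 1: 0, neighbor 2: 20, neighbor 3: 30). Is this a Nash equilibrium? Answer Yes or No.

Total = 50 ≥ 50: provided.
Neighbor 1 (pledges 0, payoff 75): pledging 20 → total 70, payoff 55. No gain.
Neighbor 2 (pledges 20, payoff 55): dropping to 0 → total 30, payoff 0. No gain.
Neighbor 3 (pledges 30, payoff 45): dropping to 0 → total 20, payoff 0. No gain.

Yes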